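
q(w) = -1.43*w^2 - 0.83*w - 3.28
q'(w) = -2.86*w - 0.83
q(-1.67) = -5.88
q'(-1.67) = 3.95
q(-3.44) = -17.35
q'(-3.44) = 9.01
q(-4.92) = -33.81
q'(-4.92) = 13.24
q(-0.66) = -3.36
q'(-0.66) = 1.06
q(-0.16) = -3.18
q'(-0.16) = -0.37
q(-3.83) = -21.08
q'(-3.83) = 10.12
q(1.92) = -10.15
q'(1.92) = -6.32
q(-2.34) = -9.17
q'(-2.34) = 5.86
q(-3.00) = -13.66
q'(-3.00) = 7.75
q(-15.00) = -312.58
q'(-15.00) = 42.07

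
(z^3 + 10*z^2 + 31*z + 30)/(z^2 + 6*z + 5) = (z^2 + 5*z + 6)/(z + 1)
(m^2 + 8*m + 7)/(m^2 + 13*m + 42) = (m + 1)/(m + 6)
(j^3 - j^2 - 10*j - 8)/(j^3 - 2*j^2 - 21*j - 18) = (j^2 - 2*j - 8)/(j^2 - 3*j - 18)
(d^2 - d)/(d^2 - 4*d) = (d - 1)/(d - 4)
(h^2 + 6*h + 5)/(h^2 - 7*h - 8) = (h + 5)/(h - 8)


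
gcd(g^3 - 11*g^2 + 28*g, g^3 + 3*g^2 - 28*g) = g^2 - 4*g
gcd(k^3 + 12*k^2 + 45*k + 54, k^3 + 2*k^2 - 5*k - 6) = k + 3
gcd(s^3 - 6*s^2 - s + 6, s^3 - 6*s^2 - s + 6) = s^3 - 6*s^2 - s + 6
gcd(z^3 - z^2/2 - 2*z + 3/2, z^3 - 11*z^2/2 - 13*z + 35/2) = z - 1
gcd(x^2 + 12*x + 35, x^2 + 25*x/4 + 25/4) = x + 5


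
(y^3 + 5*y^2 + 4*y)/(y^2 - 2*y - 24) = y*(y + 1)/(y - 6)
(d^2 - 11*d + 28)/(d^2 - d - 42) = (d - 4)/(d + 6)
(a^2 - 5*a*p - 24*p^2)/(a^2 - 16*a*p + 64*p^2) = (-a - 3*p)/(-a + 8*p)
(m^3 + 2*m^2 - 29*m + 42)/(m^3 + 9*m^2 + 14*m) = (m^2 - 5*m + 6)/(m*(m + 2))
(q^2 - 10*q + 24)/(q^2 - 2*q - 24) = (q - 4)/(q + 4)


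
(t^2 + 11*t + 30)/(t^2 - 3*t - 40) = (t + 6)/(t - 8)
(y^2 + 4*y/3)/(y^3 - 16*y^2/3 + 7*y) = (3*y + 4)/(3*y^2 - 16*y + 21)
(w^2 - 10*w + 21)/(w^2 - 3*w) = (w - 7)/w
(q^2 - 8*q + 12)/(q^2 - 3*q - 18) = (q - 2)/(q + 3)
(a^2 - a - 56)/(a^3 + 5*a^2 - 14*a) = (a - 8)/(a*(a - 2))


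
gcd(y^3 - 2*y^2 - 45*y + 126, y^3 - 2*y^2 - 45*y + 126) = y^3 - 2*y^2 - 45*y + 126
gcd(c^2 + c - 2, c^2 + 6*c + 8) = c + 2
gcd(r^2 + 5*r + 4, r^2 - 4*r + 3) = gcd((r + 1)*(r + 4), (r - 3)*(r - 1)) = 1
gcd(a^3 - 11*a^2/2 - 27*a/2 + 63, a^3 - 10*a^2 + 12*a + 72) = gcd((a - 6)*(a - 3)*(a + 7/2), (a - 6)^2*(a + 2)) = a - 6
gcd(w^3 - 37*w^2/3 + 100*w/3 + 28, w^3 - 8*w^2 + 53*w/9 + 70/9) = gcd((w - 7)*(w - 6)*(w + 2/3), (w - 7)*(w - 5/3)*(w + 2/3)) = w^2 - 19*w/3 - 14/3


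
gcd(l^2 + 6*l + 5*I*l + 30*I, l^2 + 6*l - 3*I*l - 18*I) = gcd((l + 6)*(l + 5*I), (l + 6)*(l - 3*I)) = l + 6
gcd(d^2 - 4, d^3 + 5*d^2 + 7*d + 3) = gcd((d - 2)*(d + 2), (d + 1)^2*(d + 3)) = 1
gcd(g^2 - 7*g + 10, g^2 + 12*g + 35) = 1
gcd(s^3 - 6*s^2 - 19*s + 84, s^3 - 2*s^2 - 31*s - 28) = s^2 - 3*s - 28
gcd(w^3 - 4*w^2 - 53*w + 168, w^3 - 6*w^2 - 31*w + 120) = w^2 - 11*w + 24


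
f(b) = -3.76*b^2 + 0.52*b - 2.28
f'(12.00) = -89.72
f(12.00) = -537.48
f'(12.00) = -89.72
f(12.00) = -537.48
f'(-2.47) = 19.09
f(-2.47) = -26.50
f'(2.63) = -19.26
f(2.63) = -26.92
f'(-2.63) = 20.30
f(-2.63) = -29.66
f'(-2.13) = 16.54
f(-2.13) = -20.45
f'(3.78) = -27.91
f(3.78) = -54.04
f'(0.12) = -0.38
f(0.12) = -2.27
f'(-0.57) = 4.81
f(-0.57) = -3.80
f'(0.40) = -2.49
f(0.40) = -2.67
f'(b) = 0.52 - 7.52*b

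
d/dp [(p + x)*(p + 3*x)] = 2*p + 4*x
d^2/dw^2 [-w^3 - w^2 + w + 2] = -6*w - 2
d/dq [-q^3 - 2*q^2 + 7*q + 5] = -3*q^2 - 4*q + 7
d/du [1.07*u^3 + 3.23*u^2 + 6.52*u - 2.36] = 3.21*u^2 + 6.46*u + 6.52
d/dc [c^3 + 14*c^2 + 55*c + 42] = 3*c^2 + 28*c + 55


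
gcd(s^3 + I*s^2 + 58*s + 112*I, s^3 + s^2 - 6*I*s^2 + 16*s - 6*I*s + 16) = s^2 - 6*I*s + 16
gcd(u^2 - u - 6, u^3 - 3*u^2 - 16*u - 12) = u + 2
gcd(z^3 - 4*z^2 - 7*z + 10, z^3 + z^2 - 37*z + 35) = z^2 - 6*z + 5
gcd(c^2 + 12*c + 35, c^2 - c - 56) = c + 7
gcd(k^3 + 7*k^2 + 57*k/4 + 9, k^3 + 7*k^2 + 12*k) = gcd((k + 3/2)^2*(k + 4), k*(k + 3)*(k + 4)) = k + 4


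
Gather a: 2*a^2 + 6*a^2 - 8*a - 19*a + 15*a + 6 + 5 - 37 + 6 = 8*a^2 - 12*a - 20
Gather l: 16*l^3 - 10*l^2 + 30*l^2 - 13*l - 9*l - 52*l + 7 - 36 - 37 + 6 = 16*l^3 + 20*l^2 - 74*l - 60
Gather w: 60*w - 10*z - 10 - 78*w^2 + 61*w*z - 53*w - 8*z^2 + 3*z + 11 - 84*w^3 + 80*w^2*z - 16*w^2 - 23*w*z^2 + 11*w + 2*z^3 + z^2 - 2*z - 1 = -84*w^3 + w^2*(80*z - 94) + w*(-23*z^2 + 61*z + 18) + 2*z^3 - 7*z^2 - 9*z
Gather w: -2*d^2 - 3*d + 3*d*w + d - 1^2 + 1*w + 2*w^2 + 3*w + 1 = -2*d^2 - 2*d + 2*w^2 + w*(3*d + 4)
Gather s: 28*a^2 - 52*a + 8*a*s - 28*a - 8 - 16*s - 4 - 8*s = 28*a^2 - 80*a + s*(8*a - 24) - 12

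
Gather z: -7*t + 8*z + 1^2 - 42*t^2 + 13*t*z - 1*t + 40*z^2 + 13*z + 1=-42*t^2 - 8*t + 40*z^2 + z*(13*t + 21) + 2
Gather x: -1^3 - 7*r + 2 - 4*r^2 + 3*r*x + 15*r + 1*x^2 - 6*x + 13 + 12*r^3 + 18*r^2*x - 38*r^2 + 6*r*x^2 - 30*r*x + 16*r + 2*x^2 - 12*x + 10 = 12*r^3 - 42*r^2 + 24*r + x^2*(6*r + 3) + x*(18*r^2 - 27*r - 18) + 24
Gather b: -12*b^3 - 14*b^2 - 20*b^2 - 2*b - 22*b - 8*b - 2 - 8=-12*b^3 - 34*b^2 - 32*b - 10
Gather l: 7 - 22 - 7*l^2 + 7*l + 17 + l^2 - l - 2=-6*l^2 + 6*l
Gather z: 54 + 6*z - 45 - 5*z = z + 9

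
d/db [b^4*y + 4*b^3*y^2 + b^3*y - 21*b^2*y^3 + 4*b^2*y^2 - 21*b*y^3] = y*(4*b^3 + 12*b^2*y + 3*b^2 - 42*b*y^2 + 8*b*y - 21*y^2)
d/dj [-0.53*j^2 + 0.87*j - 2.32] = 0.87 - 1.06*j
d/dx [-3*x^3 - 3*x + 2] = -9*x^2 - 3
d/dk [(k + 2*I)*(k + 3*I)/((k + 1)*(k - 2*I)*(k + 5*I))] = (-k^4 - 10*I*k^3 + k^2*(43 - 2*I) + k*(32 + 36*I) + 60 + 68*I)/(k^6 + k^5*(2 + 6*I) + k^4*(12 + 12*I) + k^3*(22 + 66*I) + k^2*(111 + 120*I) + k*(200 + 60*I) + 100)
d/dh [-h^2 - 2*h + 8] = -2*h - 2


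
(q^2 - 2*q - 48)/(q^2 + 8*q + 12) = (q - 8)/(q + 2)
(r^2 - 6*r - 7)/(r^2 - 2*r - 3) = (r - 7)/(r - 3)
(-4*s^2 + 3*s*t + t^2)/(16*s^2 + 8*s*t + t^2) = (-s + t)/(4*s + t)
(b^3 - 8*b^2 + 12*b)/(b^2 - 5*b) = (b^2 - 8*b + 12)/(b - 5)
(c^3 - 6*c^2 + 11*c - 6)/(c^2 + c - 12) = (c^2 - 3*c + 2)/(c + 4)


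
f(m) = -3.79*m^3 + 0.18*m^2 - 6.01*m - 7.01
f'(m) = -11.37*m^2 + 0.36*m - 6.01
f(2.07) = -52.30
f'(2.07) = -53.98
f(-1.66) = 20.80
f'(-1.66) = -37.94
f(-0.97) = 2.45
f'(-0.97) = -17.06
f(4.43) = -359.60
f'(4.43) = -227.55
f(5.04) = -517.94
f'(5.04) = -293.01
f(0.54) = -10.80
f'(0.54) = -9.13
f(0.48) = -10.27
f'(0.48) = -8.46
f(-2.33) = 55.91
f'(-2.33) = -68.58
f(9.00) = -2809.43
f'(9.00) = -923.74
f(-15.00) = 12914.89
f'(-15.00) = -2569.66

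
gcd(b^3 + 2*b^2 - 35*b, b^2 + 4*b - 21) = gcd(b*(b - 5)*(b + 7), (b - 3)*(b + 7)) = b + 7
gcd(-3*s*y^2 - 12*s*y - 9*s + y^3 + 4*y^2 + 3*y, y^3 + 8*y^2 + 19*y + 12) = y^2 + 4*y + 3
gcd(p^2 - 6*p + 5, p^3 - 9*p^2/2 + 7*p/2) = p - 1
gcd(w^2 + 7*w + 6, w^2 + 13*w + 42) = w + 6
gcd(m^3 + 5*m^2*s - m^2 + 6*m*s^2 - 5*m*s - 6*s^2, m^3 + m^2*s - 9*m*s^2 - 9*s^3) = m + 3*s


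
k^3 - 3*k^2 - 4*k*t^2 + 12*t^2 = (k - 3)*(k - 2*t)*(k + 2*t)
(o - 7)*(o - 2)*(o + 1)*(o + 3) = o^4 - 5*o^3 - 19*o^2 + 29*o + 42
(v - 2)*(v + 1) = v^2 - v - 2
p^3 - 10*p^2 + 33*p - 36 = (p - 4)*(p - 3)^2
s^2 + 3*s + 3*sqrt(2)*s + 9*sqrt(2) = (s + 3)*(s + 3*sqrt(2))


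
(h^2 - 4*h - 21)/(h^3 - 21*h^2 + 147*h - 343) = (h + 3)/(h^2 - 14*h + 49)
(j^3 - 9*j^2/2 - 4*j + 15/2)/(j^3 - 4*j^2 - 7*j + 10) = (j + 3/2)/(j + 2)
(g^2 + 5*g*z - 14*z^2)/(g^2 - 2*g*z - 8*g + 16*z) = (g + 7*z)/(g - 8)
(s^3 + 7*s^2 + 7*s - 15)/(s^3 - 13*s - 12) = (s^2 + 4*s - 5)/(s^2 - 3*s - 4)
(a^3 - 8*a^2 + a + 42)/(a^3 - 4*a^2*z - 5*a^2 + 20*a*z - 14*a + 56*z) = (3 - a)/(-a + 4*z)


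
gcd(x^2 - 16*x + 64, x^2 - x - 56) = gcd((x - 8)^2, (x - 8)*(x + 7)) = x - 8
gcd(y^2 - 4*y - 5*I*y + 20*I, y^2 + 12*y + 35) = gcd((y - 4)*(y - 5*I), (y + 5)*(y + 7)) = 1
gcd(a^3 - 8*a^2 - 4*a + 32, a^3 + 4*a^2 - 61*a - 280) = a - 8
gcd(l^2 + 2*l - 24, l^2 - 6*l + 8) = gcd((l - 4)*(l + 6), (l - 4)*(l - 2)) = l - 4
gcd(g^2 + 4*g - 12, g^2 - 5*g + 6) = g - 2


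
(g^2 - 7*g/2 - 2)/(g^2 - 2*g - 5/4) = 2*(g - 4)/(2*g - 5)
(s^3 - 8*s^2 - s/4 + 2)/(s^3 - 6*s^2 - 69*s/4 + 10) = (2*s + 1)/(2*s + 5)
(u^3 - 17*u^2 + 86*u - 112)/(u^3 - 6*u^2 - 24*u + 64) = (u - 7)/(u + 4)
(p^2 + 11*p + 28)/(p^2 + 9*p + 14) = (p + 4)/(p + 2)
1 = 1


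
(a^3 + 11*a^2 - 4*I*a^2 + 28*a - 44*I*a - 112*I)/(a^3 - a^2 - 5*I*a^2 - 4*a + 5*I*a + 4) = (a^2 + 11*a + 28)/(a^2 - a*(1 + I) + I)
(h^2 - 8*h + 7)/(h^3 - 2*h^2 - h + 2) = (h - 7)/(h^2 - h - 2)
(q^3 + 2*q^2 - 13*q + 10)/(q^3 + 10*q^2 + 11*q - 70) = (q - 1)/(q + 7)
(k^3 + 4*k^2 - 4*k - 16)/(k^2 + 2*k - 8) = k + 2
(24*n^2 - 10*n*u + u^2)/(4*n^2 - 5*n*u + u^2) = (-6*n + u)/(-n + u)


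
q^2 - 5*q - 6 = (q - 6)*(q + 1)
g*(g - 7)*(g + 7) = g^3 - 49*g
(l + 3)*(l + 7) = l^2 + 10*l + 21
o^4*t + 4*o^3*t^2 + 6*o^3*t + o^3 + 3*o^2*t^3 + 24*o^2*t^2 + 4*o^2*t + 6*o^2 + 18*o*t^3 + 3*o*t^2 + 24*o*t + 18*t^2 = (o + 6)*(o + t)*(o + 3*t)*(o*t + 1)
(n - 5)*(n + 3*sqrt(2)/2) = n^2 - 5*n + 3*sqrt(2)*n/2 - 15*sqrt(2)/2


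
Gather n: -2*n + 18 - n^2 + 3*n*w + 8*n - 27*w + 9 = -n^2 + n*(3*w + 6) - 27*w + 27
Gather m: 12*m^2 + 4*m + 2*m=12*m^2 + 6*m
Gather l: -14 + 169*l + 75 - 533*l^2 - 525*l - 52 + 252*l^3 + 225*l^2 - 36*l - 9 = 252*l^3 - 308*l^2 - 392*l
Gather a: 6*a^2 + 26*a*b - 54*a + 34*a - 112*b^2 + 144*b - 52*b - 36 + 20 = 6*a^2 + a*(26*b - 20) - 112*b^2 + 92*b - 16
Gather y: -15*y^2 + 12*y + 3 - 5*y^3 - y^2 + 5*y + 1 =-5*y^3 - 16*y^2 + 17*y + 4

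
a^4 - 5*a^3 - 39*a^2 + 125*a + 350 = (a - 7)*(a - 5)*(a + 2)*(a + 5)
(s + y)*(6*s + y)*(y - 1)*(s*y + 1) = 6*s^3*y^2 - 6*s^3*y + 7*s^2*y^3 - 7*s^2*y^2 + 6*s^2*y - 6*s^2 + s*y^4 - s*y^3 + 7*s*y^2 - 7*s*y + y^3 - y^2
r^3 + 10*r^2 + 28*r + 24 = (r + 2)^2*(r + 6)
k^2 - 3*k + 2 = (k - 2)*(k - 1)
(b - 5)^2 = b^2 - 10*b + 25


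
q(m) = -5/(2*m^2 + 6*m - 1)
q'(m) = -5*(-4*m - 6)/(2*m^2 + 6*m - 1)^2 = 10*(2*m + 3)/(2*m^2 + 6*m - 1)^2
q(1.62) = -0.36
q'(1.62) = 0.32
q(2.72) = -0.17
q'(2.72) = 0.09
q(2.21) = -0.23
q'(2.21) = 0.15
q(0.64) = -1.37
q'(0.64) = 3.20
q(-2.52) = 1.46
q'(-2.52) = -1.74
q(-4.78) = -0.31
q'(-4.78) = -0.26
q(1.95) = -0.27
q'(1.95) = 0.21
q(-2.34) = 1.22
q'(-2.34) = -1.00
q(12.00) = -0.01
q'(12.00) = 0.00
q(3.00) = -0.14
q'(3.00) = 0.07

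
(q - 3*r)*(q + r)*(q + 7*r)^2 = q^4 + 12*q^3*r + 18*q^2*r^2 - 140*q*r^3 - 147*r^4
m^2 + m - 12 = (m - 3)*(m + 4)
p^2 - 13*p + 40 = (p - 8)*(p - 5)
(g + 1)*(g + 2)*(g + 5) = g^3 + 8*g^2 + 17*g + 10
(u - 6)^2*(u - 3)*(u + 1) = u^4 - 14*u^3 + 57*u^2 - 36*u - 108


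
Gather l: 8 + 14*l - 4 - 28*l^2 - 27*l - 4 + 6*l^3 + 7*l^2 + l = 6*l^3 - 21*l^2 - 12*l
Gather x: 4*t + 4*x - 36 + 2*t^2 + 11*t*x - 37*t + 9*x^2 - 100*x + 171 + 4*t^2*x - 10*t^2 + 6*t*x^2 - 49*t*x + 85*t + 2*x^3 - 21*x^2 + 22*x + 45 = -8*t^2 + 52*t + 2*x^3 + x^2*(6*t - 12) + x*(4*t^2 - 38*t - 74) + 180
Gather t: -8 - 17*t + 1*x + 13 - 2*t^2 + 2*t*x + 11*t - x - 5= -2*t^2 + t*(2*x - 6)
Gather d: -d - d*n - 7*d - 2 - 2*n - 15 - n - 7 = d*(-n - 8) - 3*n - 24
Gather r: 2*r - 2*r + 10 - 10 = 0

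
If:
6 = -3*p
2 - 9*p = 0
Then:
No Solution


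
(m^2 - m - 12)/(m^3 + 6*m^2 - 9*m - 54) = (m - 4)/(m^2 + 3*m - 18)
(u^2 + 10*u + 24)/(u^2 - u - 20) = (u + 6)/(u - 5)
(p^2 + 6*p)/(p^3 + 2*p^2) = (p + 6)/(p*(p + 2))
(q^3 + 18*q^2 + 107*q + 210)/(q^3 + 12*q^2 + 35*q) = (q + 6)/q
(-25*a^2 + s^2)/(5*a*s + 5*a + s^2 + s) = (-5*a + s)/(s + 1)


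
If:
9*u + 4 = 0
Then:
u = -4/9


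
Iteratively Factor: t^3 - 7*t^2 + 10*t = (t)*(t^2 - 7*t + 10) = t*(t - 5)*(t - 2)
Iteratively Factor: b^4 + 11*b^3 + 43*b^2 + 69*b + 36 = (b + 4)*(b^3 + 7*b^2 + 15*b + 9) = (b + 1)*(b + 4)*(b^2 + 6*b + 9) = (b + 1)*(b + 3)*(b + 4)*(b + 3)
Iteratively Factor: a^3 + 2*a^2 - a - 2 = (a - 1)*(a^2 + 3*a + 2) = (a - 1)*(a + 1)*(a + 2)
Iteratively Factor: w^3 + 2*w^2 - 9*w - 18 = (w - 3)*(w^2 + 5*w + 6) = (w - 3)*(w + 3)*(w + 2)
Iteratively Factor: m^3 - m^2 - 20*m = (m)*(m^2 - m - 20) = m*(m + 4)*(m - 5)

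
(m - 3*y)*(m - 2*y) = m^2 - 5*m*y + 6*y^2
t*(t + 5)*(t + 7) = t^3 + 12*t^2 + 35*t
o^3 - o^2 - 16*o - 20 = (o - 5)*(o + 2)^2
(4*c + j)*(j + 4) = 4*c*j + 16*c + j^2 + 4*j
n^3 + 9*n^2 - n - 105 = (n - 3)*(n + 5)*(n + 7)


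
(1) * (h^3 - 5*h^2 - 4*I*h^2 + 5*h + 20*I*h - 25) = h^3 - 5*h^2 - 4*I*h^2 + 5*h + 20*I*h - 25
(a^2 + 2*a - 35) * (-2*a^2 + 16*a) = -2*a^4 + 12*a^3 + 102*a^2 - 560*a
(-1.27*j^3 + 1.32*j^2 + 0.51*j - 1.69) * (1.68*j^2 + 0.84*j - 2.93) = -2.1336*j^5 + 1.1508*j^4 + 5.6867*j^3 - 6.2784*j^2 - 2.9139*j + 4.9517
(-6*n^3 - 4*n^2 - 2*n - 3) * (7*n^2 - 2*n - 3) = -42*n^5 - 16*n^4 + 12*n^3 - 5*n^2 + 12*n + 9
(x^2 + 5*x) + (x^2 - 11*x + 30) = 2*x^2 - 6*x + 30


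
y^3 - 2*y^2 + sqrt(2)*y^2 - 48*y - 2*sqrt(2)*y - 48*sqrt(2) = (y - 8)*(y + 6)*(y + sqrt(2))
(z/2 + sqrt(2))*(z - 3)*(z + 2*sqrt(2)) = z^3/2 - 3*z^2/2 + 2*sqrt(2)*z^2 - 6*sqrt(2)*z + 4*z - 12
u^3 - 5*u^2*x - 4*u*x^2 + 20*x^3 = (u - 5*x)*(u - 2*x)*(u + 2*x)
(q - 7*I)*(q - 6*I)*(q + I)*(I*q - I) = I*q^4 + 12*q^3 - I*q^3 - 12*q^2 - 29*I*q^2 + 42*q + 29*I*q - 42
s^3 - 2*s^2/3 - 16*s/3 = s*(s - 8/3)*(s + 2)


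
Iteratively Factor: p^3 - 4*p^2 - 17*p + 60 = (p - 3)*(p^2 - p - 20) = (p - 5)*(p - 3)*(p + 4)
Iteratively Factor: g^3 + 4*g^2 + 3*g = (g)*(g^2 + 4*g + 3) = g*(g + 3)*(g + 1)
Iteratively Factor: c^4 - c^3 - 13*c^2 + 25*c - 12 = (c - 3)*(c^3 + 2*c^2 - 7*c + 4) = (c - 3)*(c + 4)*(c^2 - 2*c + 1) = (c - 3)*(c - 1)*(c + 4)*(c - 1)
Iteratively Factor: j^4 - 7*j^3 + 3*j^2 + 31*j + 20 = (j + 1)*(j^3 - 8*j^2 + 11*j + 20) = (j + 1)^2*(j^2 - 9*j + 20) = (j - 5)*(j + 1)^2*(j - 4)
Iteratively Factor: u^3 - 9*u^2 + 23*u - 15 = (u - 3)*(u^2 - 6*u + 5) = (u - 3)*(u - 1)*(u - 5)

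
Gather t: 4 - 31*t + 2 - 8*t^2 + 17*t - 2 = -8*t^2 - 14*t + 4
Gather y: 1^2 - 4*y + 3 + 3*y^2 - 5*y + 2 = 3*y^2 - 9*y + 6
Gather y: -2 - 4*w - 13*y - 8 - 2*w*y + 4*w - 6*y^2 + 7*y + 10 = -6*y^2 + y*(-2*w - 6)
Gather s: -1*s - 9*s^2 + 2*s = -9*s^2 + s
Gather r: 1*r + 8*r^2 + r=8*r^2 + 2*r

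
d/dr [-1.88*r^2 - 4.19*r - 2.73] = -3.76*r - 4.19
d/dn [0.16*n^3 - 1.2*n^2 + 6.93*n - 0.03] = 0.48*n^2 - 2.4*n + 6.93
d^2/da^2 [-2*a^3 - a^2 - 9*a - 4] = -12*a - 2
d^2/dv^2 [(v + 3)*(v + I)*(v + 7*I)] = 6*v + 6 + 16*I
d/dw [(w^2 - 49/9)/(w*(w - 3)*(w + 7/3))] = (-w^2 + 14*w/3 - 7)/(w^2*(w^2 - 6*w + 9))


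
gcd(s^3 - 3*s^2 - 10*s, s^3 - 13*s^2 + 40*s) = s^2 - 5*s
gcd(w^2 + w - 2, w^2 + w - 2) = w^2 + w - 2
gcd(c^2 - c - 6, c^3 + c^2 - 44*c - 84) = c + 2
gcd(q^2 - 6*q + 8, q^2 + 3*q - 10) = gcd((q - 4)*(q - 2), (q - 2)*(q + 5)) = q - 2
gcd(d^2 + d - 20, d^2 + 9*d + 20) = d + 5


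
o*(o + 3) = o^2 + 3*o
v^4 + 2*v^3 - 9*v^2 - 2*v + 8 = (v - 2)*(v - 1)*(v + 1)*(v + 4)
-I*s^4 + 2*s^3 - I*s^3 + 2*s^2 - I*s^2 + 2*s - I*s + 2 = (s + 1)*(s - I)*(s + 2*I)*(-I*s + 1)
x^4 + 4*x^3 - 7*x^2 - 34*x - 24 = (x - 3)*(x + 1)*(x + 2)*(x + 4)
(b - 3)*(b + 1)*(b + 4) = b^3 + 2*b^2 - 11*b - 12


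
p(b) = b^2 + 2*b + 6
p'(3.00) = 8.00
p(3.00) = 21.00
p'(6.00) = 14.00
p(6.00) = 54.00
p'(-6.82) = -11.64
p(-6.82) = 38.87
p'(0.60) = 3.20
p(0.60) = 7.56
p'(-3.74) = -5.48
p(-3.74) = 12.51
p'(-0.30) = 1.40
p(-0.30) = 5.49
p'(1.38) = 4.76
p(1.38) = 10.66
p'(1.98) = 5.96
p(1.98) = 13.88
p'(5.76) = 13.52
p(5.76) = 50.70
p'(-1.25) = -0.50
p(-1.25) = 5.06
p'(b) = 2*b + 2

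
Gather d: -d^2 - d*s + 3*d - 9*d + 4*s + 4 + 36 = -d^2 + d*(-s - 6) + 4*s + 40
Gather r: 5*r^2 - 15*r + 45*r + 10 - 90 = 5*r^2 + 30*r - 80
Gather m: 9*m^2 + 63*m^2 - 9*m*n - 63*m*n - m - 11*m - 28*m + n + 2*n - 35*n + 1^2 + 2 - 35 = 72*m^2 + m*(-72*n - 40) - 32*n - 32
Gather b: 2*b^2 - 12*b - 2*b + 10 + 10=2*b^2 - 14*b + 20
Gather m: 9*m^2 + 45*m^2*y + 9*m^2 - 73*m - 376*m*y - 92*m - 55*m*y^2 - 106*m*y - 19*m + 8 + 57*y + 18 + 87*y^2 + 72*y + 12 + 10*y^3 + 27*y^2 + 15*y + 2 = m^2*(45*y + 18) + m*(-55*y^2 - 482*y - 184) + 10*y^3 + 114*y^2 + 144*y + 40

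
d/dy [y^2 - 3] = 2*y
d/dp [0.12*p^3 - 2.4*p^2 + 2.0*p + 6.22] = 0.36*p^2 - 4.8*p + 2.0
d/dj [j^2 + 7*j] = 2*j + 7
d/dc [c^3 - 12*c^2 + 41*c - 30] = 3*c^2 - 24*c + 41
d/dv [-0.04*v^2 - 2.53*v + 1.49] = -0.08*v - 2.53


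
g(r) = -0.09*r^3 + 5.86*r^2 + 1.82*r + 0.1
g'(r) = -0.27*r^2 + 11.72*r + 1.82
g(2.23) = 32.30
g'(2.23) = 26.61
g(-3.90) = 87.47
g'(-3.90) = -47.99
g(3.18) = 62.25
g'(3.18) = 36.36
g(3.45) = 72.43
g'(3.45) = 39.04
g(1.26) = 11.52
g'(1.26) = 16.16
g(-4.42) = 114.31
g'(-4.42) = -55.26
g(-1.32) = 8.12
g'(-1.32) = -14.12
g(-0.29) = 0.07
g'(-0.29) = -1.60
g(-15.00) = 1595.05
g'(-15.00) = -234.73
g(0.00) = 0.10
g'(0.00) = 1.82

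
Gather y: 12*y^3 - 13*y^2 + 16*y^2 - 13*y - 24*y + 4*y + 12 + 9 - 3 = 12*y^3 + 3*y^2 - 33*y + 18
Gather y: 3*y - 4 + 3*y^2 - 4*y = 3*y^2 - y - 4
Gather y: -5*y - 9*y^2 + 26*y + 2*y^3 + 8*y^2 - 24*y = 2*y^3 - y^2 - 3*y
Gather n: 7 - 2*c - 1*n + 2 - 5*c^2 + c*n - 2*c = -5*c^2 - 4*c + n*(c - 1) + 9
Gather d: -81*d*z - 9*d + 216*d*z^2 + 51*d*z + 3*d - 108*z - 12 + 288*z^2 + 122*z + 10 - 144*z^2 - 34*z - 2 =d*(216*z^2 - 30*z - 6) + 144*z^2 - 20*z - 4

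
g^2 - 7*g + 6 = (g - 6)*(g - 1)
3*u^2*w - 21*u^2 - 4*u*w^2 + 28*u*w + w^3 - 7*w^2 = (-3*u + w)*(-u + w)*(w - 7)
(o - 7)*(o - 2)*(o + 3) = o^3 - 6*o^2 - 13*o + 42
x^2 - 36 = (x - 6)*(x + 6)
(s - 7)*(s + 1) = s^2 - 6*s - 7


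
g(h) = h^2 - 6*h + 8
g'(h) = 2*h - 6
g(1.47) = 1.34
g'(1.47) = -3.06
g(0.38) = 5.86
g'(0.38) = -5.24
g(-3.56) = 42.03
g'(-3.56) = -13.12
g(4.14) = 0.30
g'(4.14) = 2.28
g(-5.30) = 67.89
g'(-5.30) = -16.60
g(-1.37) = 18.10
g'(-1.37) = -8.74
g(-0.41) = 10.63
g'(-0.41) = -6.82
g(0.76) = 4.02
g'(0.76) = -4.48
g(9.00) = 35.00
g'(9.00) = 12.00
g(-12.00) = 224.00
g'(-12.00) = -30.00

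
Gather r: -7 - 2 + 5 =-4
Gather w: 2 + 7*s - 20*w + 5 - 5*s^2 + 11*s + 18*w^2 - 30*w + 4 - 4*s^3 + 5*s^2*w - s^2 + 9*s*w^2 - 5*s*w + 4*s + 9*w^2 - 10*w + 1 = -4*s^3 - 6*s^2 + 22*s + w^2*(9*s + 27) + w*(5*s^2 - 5*s - 60) + 12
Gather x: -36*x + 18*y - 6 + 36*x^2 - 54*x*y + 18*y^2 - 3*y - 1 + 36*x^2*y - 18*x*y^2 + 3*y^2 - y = x^2*(36*y + 36) + x*(-18*y^2 - 54*y - 36) + 21*y^2 + 14*y - 7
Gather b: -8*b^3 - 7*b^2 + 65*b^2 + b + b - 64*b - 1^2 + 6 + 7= -8*b^3 + 58*b^2 - 62*b + 12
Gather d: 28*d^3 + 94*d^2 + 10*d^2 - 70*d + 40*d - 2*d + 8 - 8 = 28*d^3 + 104*d^2 - 32*d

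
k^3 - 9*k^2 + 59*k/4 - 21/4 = (k - 7)*(k - 3/2)*(k - 1/2)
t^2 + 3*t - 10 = (t - 2)*(t + 5)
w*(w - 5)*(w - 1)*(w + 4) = w^4 - 2*w^3 - 19*w^2 + 20*w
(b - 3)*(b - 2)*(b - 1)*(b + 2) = b^4 - 4*b^3 - b^2 + 16*b - 12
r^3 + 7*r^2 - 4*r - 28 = (r - 2)*(r + 2)*(r + 7)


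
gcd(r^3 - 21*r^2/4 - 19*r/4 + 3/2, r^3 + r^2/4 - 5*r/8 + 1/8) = r^2 + 3*r/4 - 1/4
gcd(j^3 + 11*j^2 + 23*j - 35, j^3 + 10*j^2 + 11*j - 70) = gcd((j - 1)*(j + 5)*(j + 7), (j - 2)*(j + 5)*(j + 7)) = j^2 + 12*j + 35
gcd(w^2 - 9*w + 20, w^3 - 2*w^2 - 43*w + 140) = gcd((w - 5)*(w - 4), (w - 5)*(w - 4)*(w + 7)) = w^2 - 9*w + 20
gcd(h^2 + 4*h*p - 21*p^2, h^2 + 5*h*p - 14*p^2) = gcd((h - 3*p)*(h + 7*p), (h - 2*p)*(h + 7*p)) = h + 7*p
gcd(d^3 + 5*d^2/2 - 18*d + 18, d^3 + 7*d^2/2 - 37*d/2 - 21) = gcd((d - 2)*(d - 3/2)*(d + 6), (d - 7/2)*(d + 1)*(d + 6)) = d + 6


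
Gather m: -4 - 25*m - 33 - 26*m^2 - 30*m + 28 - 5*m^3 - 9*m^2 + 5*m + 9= -5*m^3 - 35*m^2 - 50*m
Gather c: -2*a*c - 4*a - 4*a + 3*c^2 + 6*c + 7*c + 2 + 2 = -8*a + 3*c^2 + c*(13 - 2*a) + 4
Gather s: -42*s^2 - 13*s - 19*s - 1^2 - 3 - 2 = -42*s^2 - 32*s - 6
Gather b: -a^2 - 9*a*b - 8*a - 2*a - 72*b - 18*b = -a^2 - 10*a + b*(-9*a - 90)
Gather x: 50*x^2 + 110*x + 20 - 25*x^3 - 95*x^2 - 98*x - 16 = -25*x^3 - 45*x^2 + 12*x + 4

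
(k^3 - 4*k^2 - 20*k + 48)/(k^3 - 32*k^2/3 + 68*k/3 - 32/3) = 3*(k^2 - 2*k - 24)/(3*k^2 - 26*k + 16)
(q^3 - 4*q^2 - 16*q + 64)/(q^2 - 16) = q - 4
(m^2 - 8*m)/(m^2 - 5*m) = (m - 8)/(m - 5)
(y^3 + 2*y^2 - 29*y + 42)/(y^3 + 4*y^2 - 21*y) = (y - 2)/y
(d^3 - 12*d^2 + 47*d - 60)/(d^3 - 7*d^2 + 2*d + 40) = (d - 3)/(d + 2)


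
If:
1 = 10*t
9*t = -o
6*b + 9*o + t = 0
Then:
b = 4/3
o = -9/10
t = 1/10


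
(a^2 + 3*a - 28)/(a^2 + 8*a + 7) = (a - 4)/(a + 1)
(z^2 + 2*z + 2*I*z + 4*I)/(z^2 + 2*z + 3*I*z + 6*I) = (z + 2*I)/(z + 3*I)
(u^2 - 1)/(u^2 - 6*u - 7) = (u - 1)/(u - 7)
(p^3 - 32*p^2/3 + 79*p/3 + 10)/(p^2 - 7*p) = (3*p^3 - 32*p^2 + 79*p + 30)/(3*p*(p - 7))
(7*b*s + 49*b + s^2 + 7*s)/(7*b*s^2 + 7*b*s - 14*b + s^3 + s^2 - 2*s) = (s + 7)/(s^2 + s - 2)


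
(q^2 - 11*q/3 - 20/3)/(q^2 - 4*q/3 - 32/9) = 3*(q - 5)/(3*q - 8)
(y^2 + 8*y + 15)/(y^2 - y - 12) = (y + 5)/(y - 4)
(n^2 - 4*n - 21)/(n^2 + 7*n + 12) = (n - 7)/(n + 4)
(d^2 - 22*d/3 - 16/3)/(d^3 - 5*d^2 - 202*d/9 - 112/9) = 3/(3*d + 7)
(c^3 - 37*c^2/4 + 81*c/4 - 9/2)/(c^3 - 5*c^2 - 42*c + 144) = (4*c^2 - 25*c + 6)/(4*(c^2 - 2*c - 48))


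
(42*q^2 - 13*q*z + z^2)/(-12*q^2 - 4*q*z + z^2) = (-7*q + z)/(2*q + z)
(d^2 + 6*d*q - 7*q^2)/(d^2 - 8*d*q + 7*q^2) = (-d - 7*q)/(-d + 7*q)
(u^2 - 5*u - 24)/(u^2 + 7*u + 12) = (u - 8)/(u + 4)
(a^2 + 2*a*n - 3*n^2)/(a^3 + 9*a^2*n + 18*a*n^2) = (a - n)/(a*(a + 6*n))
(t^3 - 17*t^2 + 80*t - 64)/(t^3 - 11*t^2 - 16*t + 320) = (t - 1)/(t + 5)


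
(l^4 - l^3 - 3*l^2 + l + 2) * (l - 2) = l^5 - 3*l^4 - l^3 + 7*l^2 - 4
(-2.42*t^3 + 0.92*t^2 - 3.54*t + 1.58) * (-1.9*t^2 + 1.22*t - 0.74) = 4.598*t^5 - 4.7004*t^4 + 9.6392*t^3 - 8.0016*t^2 + 4.5472*t - 1.1692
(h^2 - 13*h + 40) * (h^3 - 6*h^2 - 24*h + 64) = h^5 - 19*h^4 + 94*h^3 + 136*h^2 - 1792*h + 2560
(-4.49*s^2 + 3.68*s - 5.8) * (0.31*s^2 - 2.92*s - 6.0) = -1.3919*s^4 + 14.2516*s^3 + 14.3964*s^2 - 5.144*s + 34.8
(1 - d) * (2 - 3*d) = 3*d^2 - 5*d + 2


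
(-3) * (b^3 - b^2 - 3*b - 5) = -3*b^3 + 3*b^2 + 9*b + 15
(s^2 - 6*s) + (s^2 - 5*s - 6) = 2*s^2 - 11*s - 6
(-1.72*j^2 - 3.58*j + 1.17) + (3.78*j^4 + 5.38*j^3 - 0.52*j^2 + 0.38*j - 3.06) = 3.78*j^4 + 5.38*j^3 - 2.24*j^2 - 3.2*j - 1.89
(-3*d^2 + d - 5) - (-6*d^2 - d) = 3*d^2 + 2*d - 5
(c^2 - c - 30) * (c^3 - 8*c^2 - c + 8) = c^5 - 9*c^4 - 23*c^3 + 249*c^2 + 22*c - 240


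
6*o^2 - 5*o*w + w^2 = (-3*o + w)*(-2*o + w)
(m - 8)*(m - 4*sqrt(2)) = m^2 - 8*m - 4*sqrt(2)*m + 32*sqrt(2)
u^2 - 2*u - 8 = (u - 4)*(u + 2)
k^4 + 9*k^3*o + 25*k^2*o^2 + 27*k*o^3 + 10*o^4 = (k + o)^2*(k + 2*o)*(k + 5*o)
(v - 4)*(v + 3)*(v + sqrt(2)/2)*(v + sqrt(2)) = v^4 - v^3 + 3*sqrt(2)*v^3/2 - 11*v^2 - 3*sqrt(2)*v^2/2 - 18*sqrt(2)*v - v - 12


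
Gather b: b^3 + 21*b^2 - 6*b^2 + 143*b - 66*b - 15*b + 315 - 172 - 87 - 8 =b^3 + 15*b^2 + 62*b + 48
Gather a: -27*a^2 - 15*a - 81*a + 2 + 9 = -27*a^2 - 96*a + 11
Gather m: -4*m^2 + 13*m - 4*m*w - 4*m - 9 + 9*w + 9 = -4*m^2 + m*(9 - 4*w) + 9*w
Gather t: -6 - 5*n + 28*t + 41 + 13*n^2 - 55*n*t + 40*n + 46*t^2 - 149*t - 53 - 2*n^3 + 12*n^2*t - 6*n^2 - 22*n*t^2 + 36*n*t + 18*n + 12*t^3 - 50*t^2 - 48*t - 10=-2*n^3 + 7*n^2 + 53*n + 12*t^3 + t^2*(-22*n - 4) + t*(12*n^2 - 19*n - 169) - 28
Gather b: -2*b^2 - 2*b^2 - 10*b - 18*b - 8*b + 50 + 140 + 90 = -4*b^2 - 36*b + 280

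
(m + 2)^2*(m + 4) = m^3 + 8*m^2 + 20*m + 16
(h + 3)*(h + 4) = h^2 + 7*h + 12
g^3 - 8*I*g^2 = g^2*(g - 8*I)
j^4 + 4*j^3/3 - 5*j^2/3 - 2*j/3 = j*(j - 1)*(j + 1/3)*(j + 2)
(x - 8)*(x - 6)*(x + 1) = x^3 - 13*x^2 + 34*x + 48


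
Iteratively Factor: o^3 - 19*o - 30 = (o - 5)*(o^2 + 5*o + 6) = (o - 5)*(o + 2)*(o + 3)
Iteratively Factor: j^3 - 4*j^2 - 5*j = (j - 5)*(j^2 + j) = j*(j - 5)*(j + 1)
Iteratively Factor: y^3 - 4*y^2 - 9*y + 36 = (y - 4)*(y^2 - 9) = (y - 4)*(y - 3)*(y + 3)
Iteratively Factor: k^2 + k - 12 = (k + 4)*(k - 3)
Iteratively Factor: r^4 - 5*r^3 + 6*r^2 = (r)*(r^3 - 5*r^2 + 6*r) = r^2*(r^2 - 5*r + 6) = r^2*(r - 3)*(r - 2)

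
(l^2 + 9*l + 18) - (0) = l^2 + 9*l + 18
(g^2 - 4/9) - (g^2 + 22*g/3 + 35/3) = -22*g/3 - 109/9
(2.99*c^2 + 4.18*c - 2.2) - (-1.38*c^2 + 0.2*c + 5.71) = 4.37*c^2 + 3.98*c - 7.91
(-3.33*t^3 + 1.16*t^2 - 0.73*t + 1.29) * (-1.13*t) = 3.7629*t^4 - 1.3108*t^3 + 0.8249*t^2 - 1.4577*t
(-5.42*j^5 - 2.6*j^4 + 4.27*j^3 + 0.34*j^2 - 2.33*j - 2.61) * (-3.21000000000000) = 17.3982*j^5 + 8.346*j^4 - 13.7067*j^3 - 1.0914*j^2 + 7.4793*j + 8.3781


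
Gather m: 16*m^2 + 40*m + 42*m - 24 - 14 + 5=16*m^2 + 82*m - 33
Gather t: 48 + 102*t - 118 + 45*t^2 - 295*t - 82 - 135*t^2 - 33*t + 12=-90*t^2 - 226*t - 140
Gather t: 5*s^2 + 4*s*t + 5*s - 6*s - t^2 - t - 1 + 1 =5*s^2 - s - t^2 + t*(4*s - 1)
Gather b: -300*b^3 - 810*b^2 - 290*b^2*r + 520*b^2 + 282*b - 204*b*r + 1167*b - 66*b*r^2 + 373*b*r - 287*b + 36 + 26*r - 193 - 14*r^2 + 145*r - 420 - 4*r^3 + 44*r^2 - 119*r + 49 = -300*b^3 + b^2*(-290*r - 290) + b*(-66*r^2 + 169*r + 1162) - 4*r^3 + 30*r^2 + 52*r - 528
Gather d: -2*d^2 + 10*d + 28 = -2*d^2 + 10*d + 28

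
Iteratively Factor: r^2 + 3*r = (r)*(r + 3)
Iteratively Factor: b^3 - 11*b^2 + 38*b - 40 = (b - 2)*(b^2 - 9*b + 20) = (b - 4)*(b - 2)*(b - 5)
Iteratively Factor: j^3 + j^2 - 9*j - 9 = (j + 1)*(j^2 - 9) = (j - 3)*(j + 1)*(j + 3)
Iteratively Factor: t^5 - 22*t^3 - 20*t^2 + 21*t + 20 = (t + 4)*(t^4 - 4*t^3 - 6*t^2 + 4*t + 5) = (t - 1)*(t + 4)*(t^3 - 3*t^2 - 9*t - 5) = (t - 1)*(t + 1)*(t + 4)*(t^2 - 4*t - 5) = (t - 5)*(t - 1)*(t + 1)*(t + 4)*(t + 1)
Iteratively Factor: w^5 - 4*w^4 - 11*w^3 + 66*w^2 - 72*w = (w - 3)*(w^4 - w^3 - 14*w^2 + 24*w) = w*(w - 3)*(w^3 - w^2 - 14*w + 24) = w*(w - 3)^2*(w^2 + 2*w - 8) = w*(w - 3)^2*(w + 4)*(w - 2)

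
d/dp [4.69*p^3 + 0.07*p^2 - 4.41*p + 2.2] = 14.07*p^2 + 0.14*p - 4.41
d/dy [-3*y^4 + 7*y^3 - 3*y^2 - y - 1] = -12*y^3 + 21*y^2 - 6*y - 1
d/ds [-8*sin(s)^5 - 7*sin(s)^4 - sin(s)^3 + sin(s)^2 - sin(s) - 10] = (-40*sin(s)^4 - 28*sin(s)^3 - 3*sin(s)^2 + 2*sin(s) - 1)*cos(s)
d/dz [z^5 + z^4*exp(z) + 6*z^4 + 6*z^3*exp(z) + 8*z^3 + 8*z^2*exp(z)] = z*(z^3*exp(z) + 5*z^3 + 10*z^2*exp(z) + 24*z^2 + 26*z*exp(z) + 24*z + 16*exp(z))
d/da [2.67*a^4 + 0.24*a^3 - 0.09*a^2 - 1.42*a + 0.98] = 10.68*a^3 + 0.72*a^2 - 0.18*a - 1.42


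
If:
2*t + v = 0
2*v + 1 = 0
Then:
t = 1/4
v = -1/2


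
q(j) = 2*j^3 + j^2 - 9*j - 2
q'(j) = 6*j^2 + 2*j - 9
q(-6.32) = -410.05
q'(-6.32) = 218.01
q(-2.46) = -3.58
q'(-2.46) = 22.39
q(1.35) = -7.41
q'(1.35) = 4.64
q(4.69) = 184.11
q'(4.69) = 132.36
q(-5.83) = -311.85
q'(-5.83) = 183.27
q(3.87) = 94.07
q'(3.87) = 88.60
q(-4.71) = -146.40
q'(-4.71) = 114.68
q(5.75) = 359.53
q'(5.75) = 200.88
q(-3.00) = -20.00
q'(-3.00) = 39.00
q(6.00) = 412.00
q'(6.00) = 219.00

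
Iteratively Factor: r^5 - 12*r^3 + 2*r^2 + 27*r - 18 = (r + 2)*(r^4 - 2*r^3 - 8*r^2 + 18*r - 9) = (r - 1)*(r + 2)*(r^3 - r^2 - 9*r + 9) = (r - 1)^2*(r + 2)*(r^2 - 9) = (r - 1)^2*(r + 2)*(r + 3)*(r - 3)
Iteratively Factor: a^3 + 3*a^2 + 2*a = (a + 2)*(a^2 + a) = (a + 1)*(a + 2)*(a)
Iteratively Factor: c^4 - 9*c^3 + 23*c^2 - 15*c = (c - 3)*(c^3 - 6*c^2 + 5*c) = (c - 3)*(c - 1)*(c^2 - 5*c) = (c - 5)*(c - 3)*(c - 1)*(c)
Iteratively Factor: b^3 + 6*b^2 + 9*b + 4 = (b + 4)*(b^2 + 2*b + 1) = (b + 1)*(b + 4)*(b + 1)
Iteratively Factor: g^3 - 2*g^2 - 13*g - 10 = (g + 1)*(g^2 - 3*g - 10) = (g + 1)*(g + 2)*(g - 5)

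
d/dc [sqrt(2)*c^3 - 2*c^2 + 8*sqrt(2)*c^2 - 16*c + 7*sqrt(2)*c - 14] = 3*sqrt(2)*c^2 - 4*c + 16*sqrt(2)*c - 16 + 7*sqrt(2)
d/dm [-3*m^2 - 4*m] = -6*m - 4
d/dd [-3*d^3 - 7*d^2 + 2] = d*(-9*d - 14)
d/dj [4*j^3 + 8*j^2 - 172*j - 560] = 12*j^2 + 16*j - 172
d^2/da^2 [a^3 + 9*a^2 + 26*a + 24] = 6*a + 18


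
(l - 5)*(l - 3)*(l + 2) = l^3 - 6*l^2 - l + 30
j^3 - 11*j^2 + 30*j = j*(j - 6)*(j - 5)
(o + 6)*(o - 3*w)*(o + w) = o^3 - 2*o^2*w + 6*o^2 - 3*o*w^2 - 12*o*w - 18*w^2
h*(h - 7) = h^2 - 7*h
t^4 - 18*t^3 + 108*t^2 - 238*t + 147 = (t - 7)^2*(t - 3)*(t - 1)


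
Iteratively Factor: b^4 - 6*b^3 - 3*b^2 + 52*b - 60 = (b + 3)*(b^3 - 9*b^2 + 24*b - 20) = (b - 2)*(b + 3)*(b^2 - 7*b + 10) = (b - 2)^2*(b + 3)*(b - 5)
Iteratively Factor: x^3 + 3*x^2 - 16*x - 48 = (x - 4)*(x^2 + 7*x + 12) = (x - 4)*(x + 3)*(x + 4)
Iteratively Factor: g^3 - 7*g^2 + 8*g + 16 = (g - 4)*(g^2 - 3*g - 4) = (g - 4)^2*(g + 1)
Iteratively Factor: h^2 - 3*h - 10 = (h + 2)*(h - 5)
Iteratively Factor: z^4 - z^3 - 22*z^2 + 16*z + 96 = (z - 4)*(z^3 + 3*z^2 - 10*z - 24) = (z - 4)*(z - 3)*(z^2 + 6*z + 8) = (z - 4)*(z - 3)*(z + 4)*(z + 2)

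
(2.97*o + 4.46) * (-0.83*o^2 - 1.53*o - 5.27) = -2.4651*o^3 - 8.2459*o^2 - 22.4757*o - 23.5042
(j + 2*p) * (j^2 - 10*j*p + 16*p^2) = j^3 - 8*j^2*p - 4*j*p^2 + 32*p^3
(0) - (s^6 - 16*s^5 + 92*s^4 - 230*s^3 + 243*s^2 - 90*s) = -s^6 + 16*s^5 - 92*s^4 + 230*s^3 - 243*s^2 + 90*s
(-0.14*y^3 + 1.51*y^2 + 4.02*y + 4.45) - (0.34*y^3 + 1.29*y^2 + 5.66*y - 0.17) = -0.48*y^3 + 0.22*y^2 - 1.64*y + 4.62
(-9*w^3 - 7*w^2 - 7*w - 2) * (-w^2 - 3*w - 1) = 9*w^5 + 34*w^4 + 37*w^3 + 30*w^2 + 13*w + 2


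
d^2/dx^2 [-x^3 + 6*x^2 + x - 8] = 12 - 6*x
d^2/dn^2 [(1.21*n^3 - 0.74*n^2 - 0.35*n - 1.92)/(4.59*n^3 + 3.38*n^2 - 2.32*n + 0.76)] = (-1.13686837721616e-13*n^7 - 68.725152*n^6 + 33.067278*n^5 - 615.921084*n^4 - 460.704296*n^3 + 4.32100799999999*n^2 + 140.109456*n - 12.893312)/(96.702579*n^9 + 213.630534*n^8 + 10.680012*n^7 - 129.307924*n^6 + 65.346576*n^5 + 32.06664*n^4 - 40.291312*n^3 + 18.128736*n^2 - 4.020096*n + 0.438976)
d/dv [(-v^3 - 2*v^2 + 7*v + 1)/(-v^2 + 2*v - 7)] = (v^4 - 4*v^3 + 24*v^2 + 30*v - 51)/(v^4 - 4*v^3 + 18*v^2 - 28*v + 49)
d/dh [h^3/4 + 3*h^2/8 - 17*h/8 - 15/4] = 3*h^2/4 + 3*h/4 - 17/8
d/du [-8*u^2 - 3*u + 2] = -16*u - 3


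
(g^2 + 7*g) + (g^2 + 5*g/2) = 2*g^2 + 19*g/2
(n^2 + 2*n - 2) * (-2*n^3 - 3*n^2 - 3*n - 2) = -2*n^5 - 7*n^4 - 5*n^3 - 2*n^2 + 2*n + 4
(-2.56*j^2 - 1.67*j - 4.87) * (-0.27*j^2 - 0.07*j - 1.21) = 0.6912*j^4 + 0.6301*j^3 + 4.5294*j^2 + 2.3616*j + 5.8927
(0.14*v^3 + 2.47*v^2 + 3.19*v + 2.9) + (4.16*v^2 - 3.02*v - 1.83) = 0.14*v^3 + 6.63*v^2 + 0.17*v + 1.07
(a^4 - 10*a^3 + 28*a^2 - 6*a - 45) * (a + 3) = a^5 - 7*a^4 - 2*a^3 + 78*a^2 - 63*a - 135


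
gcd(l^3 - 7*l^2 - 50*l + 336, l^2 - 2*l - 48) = l - 8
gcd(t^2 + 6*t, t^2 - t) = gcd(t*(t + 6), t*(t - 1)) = t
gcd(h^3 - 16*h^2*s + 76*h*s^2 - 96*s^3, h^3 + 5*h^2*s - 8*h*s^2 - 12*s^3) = -h + 2*s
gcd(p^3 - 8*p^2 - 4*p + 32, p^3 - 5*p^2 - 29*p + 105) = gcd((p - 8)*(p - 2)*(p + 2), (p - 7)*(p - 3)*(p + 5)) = 1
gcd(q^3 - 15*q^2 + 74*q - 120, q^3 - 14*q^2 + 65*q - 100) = q^2 - 9*q + 20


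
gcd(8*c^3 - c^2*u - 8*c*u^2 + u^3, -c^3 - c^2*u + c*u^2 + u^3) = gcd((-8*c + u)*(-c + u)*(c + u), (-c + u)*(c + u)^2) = -c^2 + u^2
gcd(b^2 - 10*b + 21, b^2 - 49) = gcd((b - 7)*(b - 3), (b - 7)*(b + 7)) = b - 7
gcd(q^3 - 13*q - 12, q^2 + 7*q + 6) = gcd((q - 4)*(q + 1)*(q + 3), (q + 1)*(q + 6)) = q + 1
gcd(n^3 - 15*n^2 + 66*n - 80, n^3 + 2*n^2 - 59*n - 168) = n - 8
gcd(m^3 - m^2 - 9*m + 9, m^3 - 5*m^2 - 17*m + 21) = m^2 + 2*m - 3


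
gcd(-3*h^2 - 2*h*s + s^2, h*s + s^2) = h + s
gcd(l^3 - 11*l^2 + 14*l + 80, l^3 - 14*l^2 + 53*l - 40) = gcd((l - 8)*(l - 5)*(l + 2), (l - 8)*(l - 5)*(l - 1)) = l^2 - 13*l + 40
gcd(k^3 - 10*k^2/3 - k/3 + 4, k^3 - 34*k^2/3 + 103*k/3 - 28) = k^2 - 13*k/3 + 4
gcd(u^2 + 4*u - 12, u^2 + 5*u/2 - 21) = u + 6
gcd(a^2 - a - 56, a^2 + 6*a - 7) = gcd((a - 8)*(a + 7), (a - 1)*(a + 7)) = a + 7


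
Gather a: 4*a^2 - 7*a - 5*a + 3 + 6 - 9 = 4*a^2 - 12*a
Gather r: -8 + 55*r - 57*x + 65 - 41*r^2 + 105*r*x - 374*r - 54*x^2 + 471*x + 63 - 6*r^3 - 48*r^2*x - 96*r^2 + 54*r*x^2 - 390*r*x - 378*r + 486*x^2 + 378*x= -6*r^3 + r^2*(-48*x - 137) + r*(54*x^2 - 285*x - 697) + 432*x^2 + 792*x + 120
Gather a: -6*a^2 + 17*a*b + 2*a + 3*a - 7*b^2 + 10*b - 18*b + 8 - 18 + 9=-6*a^2 + a*(17*b + 5) - 7*b^2 - 8*b - 1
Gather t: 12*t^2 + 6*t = 12*t^2 + 6*t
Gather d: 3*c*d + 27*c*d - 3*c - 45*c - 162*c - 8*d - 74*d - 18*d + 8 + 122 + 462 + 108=-210*c + d*(30*c - 100) + 700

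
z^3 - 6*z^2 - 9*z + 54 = (z - 6)*(z - 3)*(z + 3)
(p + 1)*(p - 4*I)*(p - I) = p^3 + p^2 - 5*I*p^2 - 4*p - 5*I*p - 4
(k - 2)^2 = k^2 - 4*k + 4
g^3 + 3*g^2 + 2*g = g*(g + 1)*(g + 2)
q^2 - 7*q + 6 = (q - 6)*(q - 1)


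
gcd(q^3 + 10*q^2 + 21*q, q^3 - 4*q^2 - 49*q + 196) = q + 7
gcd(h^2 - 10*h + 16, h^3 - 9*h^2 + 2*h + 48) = h - 8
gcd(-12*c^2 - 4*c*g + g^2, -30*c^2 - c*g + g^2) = 6*c - g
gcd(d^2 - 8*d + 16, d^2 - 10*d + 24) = d - 4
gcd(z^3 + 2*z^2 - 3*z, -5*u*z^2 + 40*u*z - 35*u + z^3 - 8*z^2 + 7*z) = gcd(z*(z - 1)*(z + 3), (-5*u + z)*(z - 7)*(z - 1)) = z - 1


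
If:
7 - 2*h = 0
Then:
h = 7/2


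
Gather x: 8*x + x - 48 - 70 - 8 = 9*x - 126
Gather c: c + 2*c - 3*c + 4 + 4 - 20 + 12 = 0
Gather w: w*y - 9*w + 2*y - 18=w*(y - 9) + 2*y - 18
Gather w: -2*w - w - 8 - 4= -3*w - 12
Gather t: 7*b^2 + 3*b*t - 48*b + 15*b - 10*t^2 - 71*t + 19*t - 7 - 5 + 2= 7*b^2 - 33*b - 10*t^2 + t*(3*b - 52) - 10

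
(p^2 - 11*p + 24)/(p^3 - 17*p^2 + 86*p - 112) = (p - 3)/(p^2 - 9*p + 14)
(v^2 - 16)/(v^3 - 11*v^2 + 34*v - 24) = (v + 4)/(v^2 - 7*v + 6)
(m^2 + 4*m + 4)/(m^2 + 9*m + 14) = (m + 2)/(m + 7)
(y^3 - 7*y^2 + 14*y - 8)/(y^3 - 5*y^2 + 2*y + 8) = (y - 1)/(y + 1)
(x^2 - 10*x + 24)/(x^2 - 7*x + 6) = (x - 4)/(x - 1)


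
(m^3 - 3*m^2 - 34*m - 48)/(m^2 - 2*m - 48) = (m^2 + 5*m + 6)/(m + 6)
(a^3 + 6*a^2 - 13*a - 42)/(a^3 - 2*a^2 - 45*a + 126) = (a + 2)/(a - 6)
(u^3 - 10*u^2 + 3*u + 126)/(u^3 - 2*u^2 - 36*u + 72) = (u^2 - 4*u - 21)/(u^2 + 4*u - 12)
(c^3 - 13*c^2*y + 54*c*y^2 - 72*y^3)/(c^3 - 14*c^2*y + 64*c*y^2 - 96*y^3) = (-c + 3*y)/(-c + 4*y)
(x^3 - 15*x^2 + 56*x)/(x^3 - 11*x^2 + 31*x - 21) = x*(x - 8)/(x^2 - 4*x + 3)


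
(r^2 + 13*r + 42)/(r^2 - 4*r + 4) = (r^2 + 13*r + 42)/(r^2 - 4*r + 4)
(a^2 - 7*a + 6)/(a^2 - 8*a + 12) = (a - 1)/(a - 2)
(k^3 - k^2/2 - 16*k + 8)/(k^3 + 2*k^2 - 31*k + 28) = (k^2 + 7*k/2 - 2)/(k^2 + 6*k - 7)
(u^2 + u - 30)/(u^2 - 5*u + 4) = (u^2 + u - 30)/(u^2 - 5*u + 4)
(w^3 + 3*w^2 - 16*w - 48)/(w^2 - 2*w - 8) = (w^2 + 7*w + 12)/(w + 2)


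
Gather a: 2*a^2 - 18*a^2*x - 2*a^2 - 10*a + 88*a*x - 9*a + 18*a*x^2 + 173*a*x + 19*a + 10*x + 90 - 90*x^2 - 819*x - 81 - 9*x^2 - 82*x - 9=-18*a^2*x + a*(18*x^2 + 261*x) - 99*x^2 - 891*x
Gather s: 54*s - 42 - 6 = 54*s - 48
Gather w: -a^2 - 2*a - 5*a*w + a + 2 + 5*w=-a^2 - a + w*(5 - 5*a) + 2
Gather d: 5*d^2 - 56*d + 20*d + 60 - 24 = 5*d^2 - 36*d + 36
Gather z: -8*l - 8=-8*l - 8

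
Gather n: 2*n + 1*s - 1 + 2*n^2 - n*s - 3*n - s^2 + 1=2*n^2 + n*(-s - 1) - s^2 + s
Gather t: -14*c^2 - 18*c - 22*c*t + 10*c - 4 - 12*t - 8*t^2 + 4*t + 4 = -14*c^2 - 8*c - 8*t^2 + t*(-22*c - 8)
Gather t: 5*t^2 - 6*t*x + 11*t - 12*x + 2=5*t^2 + t*(11 - 6*x) - 12*x + 2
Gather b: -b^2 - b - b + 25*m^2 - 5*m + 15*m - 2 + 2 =-b^2 - 2*b + 25*m^2 + 10*m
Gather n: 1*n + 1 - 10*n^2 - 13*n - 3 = -10*n^2 - 12*n - 2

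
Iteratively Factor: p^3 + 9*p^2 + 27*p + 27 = (p + 3)*(p^2 + 6*p + 9) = (p + 3)^2*(p + 3)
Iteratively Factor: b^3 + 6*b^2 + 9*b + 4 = (b + 1)*(b^2 + 5*b + 4) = (b + 1)*(b + 4)*(b + 1)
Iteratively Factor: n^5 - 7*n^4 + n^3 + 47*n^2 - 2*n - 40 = (n - 1)*(n^4 - 6*n^3 - 5*n^2 + 42*n + 40) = (n - 1)*(n + 1)*(n^3 - 7*n^2 + 2*n + 40) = (n - 1)*(n + 1)*(n + 2)*(n^2 - 9*n + 20) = (n - 4)*(n - 1)*(n + 1)*(n + 2)*(n - 5)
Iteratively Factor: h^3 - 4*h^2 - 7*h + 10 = (h + 2)*(h^2 - 6*h + 5) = (h - 1)*(h + 2)*(h - 5)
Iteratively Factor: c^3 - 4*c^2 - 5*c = (c + 1)*(c^2 - 5*c) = (c - 5)*(c + 1)*(c)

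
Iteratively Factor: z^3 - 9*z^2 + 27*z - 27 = (z - 3)*(z^2 - 6*z + 9) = (z - 3)^2*(z - 3)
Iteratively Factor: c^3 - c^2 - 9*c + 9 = (c - 1)*(c^2 - 9) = (c - 3)*(c - 1)*(c + 3)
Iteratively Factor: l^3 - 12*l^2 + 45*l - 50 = (l - 5)*(l^2 - 7*l + 10) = (l - 5)^2*(l - 2)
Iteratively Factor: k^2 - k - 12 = (k + 3)*(k - 4)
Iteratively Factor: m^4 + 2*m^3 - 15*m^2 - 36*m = (m - 4)*(m^3 + 6*m^2 + 9*m) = (m - 4)*(m + 3)*(m^2 + 3*m) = (m - 4)*(m + 3)^2*(m)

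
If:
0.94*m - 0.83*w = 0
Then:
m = 0.882978723404255*w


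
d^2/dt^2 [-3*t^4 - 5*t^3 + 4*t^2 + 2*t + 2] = -36*t^2 - 30*t + 8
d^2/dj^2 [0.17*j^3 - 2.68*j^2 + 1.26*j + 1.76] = 1.02*j - 5.36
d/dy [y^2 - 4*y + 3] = 2*y - 4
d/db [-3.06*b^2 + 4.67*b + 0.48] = 4.67 - 6.12*b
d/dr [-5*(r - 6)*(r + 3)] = 15 - 10*r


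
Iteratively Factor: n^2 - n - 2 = (n + 1)*(n - 2)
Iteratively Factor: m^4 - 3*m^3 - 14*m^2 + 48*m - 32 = (m + 4)*(m^3 - 7*m^2 + 14*m - 8) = (m - 1)*(m + 4)*(m^2 - 6*m + 8) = (m - 2)*(m - 1)*(m + 4)*(m - 4)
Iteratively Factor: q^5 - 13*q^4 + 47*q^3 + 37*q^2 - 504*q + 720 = (q - 5)*(q^4 - 8*q^3 + 7*q^2 + 72*q - 144) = (q - 5)*(q - 4)*(q^3 - 4*q^2 - 9*q + 36) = (q - 5)*(q - 4)^2*(q^2 - 9) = (q - 5)*(q - 4)^2*(q + 3)*(q - 3)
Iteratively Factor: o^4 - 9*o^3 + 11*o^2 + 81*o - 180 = (o - 4)*(o^3 - 5*o^2 - 9*o + 45) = (o - 4)*(o + 3)*(o^2 - 8*o + 15) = (o - 4)*(o - 3)*(o + 3)*(o - 5)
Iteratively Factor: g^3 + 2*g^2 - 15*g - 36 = (g - 4)*(g^2 + 6*g + 9) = (g - 4)*(g + 3)*(g + 3)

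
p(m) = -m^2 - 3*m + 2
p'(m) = -2*m - 3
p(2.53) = -11.99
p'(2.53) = -8.06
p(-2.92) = 2.23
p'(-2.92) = 2.84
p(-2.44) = 3.37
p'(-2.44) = 1.88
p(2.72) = -13.56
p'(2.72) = -8.44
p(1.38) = -4.04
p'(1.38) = -5.76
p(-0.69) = 3.59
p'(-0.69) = -1.62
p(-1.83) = 4.14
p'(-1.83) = 0.66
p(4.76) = -34.94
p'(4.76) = -12.52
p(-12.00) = -106.00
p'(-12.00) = 21.00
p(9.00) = -106.00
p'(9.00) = -21.00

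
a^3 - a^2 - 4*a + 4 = (a - 2)*(a - 1)*(a + 2)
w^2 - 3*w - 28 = (w - 7)*(w + 4)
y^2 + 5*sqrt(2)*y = y*(y + 5*sqrt(2))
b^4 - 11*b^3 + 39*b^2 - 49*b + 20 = (b - 5)*(b - 4)*(b - 1)^2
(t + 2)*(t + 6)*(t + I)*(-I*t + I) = -I*t^4 + t^3 - 7*I*t^3 + 7*t^2 - 4*I*t^2 + 4*t + 12*I*t - 12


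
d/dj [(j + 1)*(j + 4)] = 2*j + 5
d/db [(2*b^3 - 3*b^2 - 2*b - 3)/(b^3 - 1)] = (3*b^4 + 4*b^3 + 3*b^2 + 6*b + 2)/(b^6 - 2*b^3 + 1)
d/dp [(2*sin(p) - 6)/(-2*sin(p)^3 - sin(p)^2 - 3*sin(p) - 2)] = 2*(4*sin(p)^3 - 17*sin(p)^2 - 6*sin(p) - 11)*cos(p)/(2*sin(p)^3 + sin(p)^2 + 3*sin(p) + 2)^2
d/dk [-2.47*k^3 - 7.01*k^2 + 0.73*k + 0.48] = -7.41*k^2 - 14.02*k + 0.73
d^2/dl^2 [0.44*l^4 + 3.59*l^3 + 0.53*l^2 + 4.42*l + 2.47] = 5.28*l^2 + 21.54*l + 1.06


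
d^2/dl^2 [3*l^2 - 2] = 6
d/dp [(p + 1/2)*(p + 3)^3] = (p + 3)^2*(8*p + 9)/2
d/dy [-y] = -1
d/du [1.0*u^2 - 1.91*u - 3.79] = 2.0*u - 1.91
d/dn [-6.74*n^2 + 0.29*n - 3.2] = 0.29 - 13.48*n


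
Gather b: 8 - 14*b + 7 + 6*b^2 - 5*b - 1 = 6*b^2 - 19*b + 14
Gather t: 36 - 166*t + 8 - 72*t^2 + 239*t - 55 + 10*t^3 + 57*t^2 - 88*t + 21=10*t^3 - 15*t^2 - 15*t + 10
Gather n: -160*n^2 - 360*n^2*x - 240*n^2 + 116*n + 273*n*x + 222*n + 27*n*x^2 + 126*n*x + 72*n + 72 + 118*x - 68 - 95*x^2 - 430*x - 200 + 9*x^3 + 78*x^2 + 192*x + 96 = n^2*(-360*x - 400) + n*(27*x^2 + 399*x + 410) + 9*x^3 - 17*x^2 - 120*x - 100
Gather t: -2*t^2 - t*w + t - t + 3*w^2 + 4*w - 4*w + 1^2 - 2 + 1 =-2*t^2 - t*w + 3*w^2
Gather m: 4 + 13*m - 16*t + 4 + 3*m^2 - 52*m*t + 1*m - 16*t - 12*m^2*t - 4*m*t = m^2*(3 - 12*t) + m*(14 - 56*t) - 32*t + 8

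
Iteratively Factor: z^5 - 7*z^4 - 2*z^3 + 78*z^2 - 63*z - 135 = (z - 3)*(z^4 - 4*z^3 - 14*z^2 + 36*z + 45) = (z - 3)^2*(z^3 - z^2 - 17*z - 15) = (z - 3)^2*(z + 3)*(z^2 - 4*z - 5) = (z - 3)^2*(z + 1)*(z + 3)*(z - 5)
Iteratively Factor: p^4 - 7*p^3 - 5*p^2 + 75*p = (p - 5)*(p^3 - 2*p^2 - 15*p) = (p - 5)^2*(p^2 + 3*p) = p*(p - 5)^2*(p + 3)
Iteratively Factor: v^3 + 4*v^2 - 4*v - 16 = (v + 2)*(v^2 + 2*v - 8) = (v - 2)*(v + 2)*(v + 4)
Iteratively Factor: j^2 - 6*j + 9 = (j - 3)*(j - 3)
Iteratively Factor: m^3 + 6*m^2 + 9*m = (m)*(m^2 + 6*m + 9) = m*(m + 3)*(m + 3)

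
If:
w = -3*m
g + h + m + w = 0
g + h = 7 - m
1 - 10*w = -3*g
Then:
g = -71/3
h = 85/3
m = 7/3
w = -7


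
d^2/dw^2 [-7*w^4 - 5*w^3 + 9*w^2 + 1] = -84*w^2 - 30*w + 18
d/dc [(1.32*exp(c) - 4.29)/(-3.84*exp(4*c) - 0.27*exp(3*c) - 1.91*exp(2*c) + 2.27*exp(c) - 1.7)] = (15.2064*exp(4*c) - 65.1816*exp(3*c) - 0.9537*exp(2*c) - 16.3878*exp(c) + 7.4943)*exp(c)/(14.7456*exp(8*c) + 2.0736*exp(7*c) + 14.7417*exp(6*c) - 16.4022*exp(5*c) + 15.4783*exp(4*c) - 7.7534*exp(3*c) + 11.6469*exp(2*c) - 7.718*exp(c) + 2.89)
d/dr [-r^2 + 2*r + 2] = 2 - 2*r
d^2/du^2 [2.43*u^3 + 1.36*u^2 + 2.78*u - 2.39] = 14.58*u + 2.72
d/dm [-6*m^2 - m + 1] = -12*m - 1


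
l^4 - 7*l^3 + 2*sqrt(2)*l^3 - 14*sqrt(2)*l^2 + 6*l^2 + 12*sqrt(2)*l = l*(l - 6)*(l - 1)*(l + 2*sqrt(2))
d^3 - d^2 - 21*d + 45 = (d - 3)^2*(d + 5)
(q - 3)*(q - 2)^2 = q^3 - 7*q^2 + 16*q - 12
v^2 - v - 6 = (v - 3)*(v + 2)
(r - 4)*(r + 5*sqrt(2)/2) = r^2 - 4*r + 5*sqrt(2)*r/2 - 10*sqrt(2)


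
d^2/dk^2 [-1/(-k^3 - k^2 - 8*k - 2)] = 2*(-(3*k + 1)*(k^3 + k^2 + 8*k + 2) + (3*k^2 + 2*k + 8)^2)/(k^3 + k^2 + 8*k + 2)^3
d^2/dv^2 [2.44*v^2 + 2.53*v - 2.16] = 4.88000000000000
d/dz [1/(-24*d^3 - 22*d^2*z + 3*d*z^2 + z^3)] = (22*d^2 - 6*d*z - 3*z^2)/(24*d^3 + 22*d^2*z - 3*d*z^2 - z^3)^2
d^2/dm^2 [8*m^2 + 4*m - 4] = 16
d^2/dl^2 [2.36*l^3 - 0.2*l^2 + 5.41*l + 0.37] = 14.16*l - 0.4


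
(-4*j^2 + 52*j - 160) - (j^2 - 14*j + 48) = -5*j^2 + 66*j - 208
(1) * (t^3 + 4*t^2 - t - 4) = t^3 + 4*t^2 - t - 4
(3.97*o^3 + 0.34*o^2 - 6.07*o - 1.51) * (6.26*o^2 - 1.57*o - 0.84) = 24.8522*o^5 - 4.1045*o^4 - 41.8668*o^3 - 0.208299999999999*o^2 + 7.4695*o + 1.2684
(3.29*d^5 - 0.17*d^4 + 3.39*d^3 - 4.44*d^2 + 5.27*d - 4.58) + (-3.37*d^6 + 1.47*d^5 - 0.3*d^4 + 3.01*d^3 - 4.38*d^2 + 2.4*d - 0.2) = -3.37*d^6 + 4.76*d^5 - 0.47*d^4 + 6.4*d^3 - 8.82*d^2 + 7.67*d - 4.78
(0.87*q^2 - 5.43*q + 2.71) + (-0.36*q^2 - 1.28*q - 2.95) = 0.51*q^2 - 6.71*q - 0.24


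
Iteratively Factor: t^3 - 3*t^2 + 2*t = (t - 1)*(t^2 - 2*t) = t*(t - 1)*(t - 2)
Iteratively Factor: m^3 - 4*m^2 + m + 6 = (m - 2)*(m^2 - 2*m - 3) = (m - 3)*(m - 2)*(m + 1)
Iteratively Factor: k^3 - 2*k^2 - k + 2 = (k + 1)*(k^2 - 3*k + 2) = (k - 1)*(k + 1)*(k - 2)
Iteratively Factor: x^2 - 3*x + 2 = (x - 2)*(x - 1)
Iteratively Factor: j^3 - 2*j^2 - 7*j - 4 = (j - 4)*(j^2 + 2*j + 1) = (j - 4)*(j + 1)*(j + 1)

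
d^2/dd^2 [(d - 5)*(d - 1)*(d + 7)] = 6*d + 2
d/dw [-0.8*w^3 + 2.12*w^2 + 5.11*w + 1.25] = -2.4*w^2 + 4.24*w + 5.11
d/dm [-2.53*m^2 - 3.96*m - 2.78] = -5.06*m - 3.96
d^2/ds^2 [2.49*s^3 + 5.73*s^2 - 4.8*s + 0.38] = 14.94*s + 11.46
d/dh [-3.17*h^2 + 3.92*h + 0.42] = 3.92 - 6.34*h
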